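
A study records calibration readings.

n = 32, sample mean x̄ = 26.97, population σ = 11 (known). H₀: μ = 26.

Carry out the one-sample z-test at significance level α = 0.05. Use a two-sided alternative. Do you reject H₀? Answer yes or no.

SE = σ/√n = 11/√32 = 1.9445
z = (x̄−μ₀)/SE = (26.97−26)/1.9445 = 0.4988
p-value (two-sided) = 0.61790
At α=0.05: p ≥ α → fail to reject H₀

reject H₀: no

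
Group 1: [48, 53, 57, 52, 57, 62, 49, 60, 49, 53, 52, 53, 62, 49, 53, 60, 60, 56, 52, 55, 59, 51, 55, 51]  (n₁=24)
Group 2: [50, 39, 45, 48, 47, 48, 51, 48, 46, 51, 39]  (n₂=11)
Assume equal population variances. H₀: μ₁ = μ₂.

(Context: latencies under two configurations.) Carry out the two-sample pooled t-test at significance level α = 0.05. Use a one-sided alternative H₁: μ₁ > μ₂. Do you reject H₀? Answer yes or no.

reject H₀: yes

x̄₁=54.500, s₁=4.294, n₁=24
x̄₂=46.545, s₂=4.180, n₂=11
s_p² = [23·4.294² + 10·4.180²]/33 = 18.1433
SE = √(s_p²·(1/24+1/11)) = 1.5509
t = (54.500−46.545)/1.5509 = 5.1289
df = 33
p-value (one-sided, H₁ greater) = 0.00001
At α=0.05: p < α → reject H₀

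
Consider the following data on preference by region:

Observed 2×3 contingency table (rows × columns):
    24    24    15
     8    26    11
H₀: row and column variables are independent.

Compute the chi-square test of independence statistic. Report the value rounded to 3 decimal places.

Row totals [63, 45], col totals [32, 50, 26], n=108
χ² = (24−18.67)²/18.67 + (24−29.17)²/29.17 + (15−15.17)²/15.17 + (8−13.33)²/13.33 + (26−20.83)²/20.83 + (11−10.83)²/10.83 = 5.8581
df = 2

test statistic = 5.858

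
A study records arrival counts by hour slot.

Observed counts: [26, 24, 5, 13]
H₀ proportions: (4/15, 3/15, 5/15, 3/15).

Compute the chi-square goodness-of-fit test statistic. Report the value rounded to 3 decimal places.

n = 68; E_i = n·p_i = [18.13, 13.60, 22.67, 13.60]
χ² = (26−18.13)²/18.13 + (24−13.60)²/13.60 + (5−22.67)²/22.67 + (13−13.60)²/13.60 = 25.1618
df = 3

test statistic = 25.162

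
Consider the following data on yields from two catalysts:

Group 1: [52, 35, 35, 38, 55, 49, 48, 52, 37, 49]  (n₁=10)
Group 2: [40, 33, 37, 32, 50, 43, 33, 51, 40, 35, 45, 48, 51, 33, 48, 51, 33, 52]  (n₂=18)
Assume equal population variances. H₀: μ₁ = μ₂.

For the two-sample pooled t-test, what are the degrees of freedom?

degrees of freedom = 26

df = n₁ + n₂ − 2 = 10 + 18 − 2 = 26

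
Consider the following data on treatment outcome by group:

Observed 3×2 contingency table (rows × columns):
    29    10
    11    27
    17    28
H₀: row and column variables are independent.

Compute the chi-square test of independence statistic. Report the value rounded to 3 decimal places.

test statistic = 18.236

Row totals [39, 38, 45], col totals [57, 65], n=122
χ² = (29−18.22)²/18.22 + (10−20.78)²/20.78 + (11−17.75)²/17.75 + (27−20.25)²/20.25 + (17−21.02)²/21.02 + (28−23.98)²/23.98 = 18.2360
df = 2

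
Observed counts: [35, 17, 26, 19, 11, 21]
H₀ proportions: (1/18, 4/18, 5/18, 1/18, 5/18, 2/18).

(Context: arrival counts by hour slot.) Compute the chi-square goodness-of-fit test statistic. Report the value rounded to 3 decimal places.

n = 129; E_i = n·p_i = [7.17, 28.67, 35.83, 7.17, 35.83, 14.33]
χ² = (35−7.17)²/7.17 + (17−28.67)²/28.67 + (26−35.83)²/35.83 + (19−7.17)²/7.17 + (11−35.83)²/35.83 + (21−14.33)²/14.33 = 155.3930
df = 5

test statistic = 155.393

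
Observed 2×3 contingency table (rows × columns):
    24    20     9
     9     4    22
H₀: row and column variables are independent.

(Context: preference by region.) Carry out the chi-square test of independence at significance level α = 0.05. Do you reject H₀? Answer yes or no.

Row totals [53, 35], col totals [33, 24, 31], n=88
χ² = (24−19.88)²/19.88 + (20−14.45)²/14.45 + (9−18.67)²/18.67 + (9−13.12)²/13.12 + (4−9.55)²/9.55 + (22−12.33)²/12.33 = 20.0954
df = 2
p-value (upper-tail) = 0.00004
At α=0.05: p < α → reject H₀

reject H₀: yes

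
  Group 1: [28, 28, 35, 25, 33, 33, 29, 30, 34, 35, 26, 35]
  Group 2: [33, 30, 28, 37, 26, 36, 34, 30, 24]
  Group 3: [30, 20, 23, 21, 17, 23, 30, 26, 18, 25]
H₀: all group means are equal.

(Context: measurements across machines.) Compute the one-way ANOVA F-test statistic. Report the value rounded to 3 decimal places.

Group means [30.92, 30.89, 23.30], grand mean 28.452
SSB = Σnᵢ(x̄ᵢ−x̄)² = 391.772; SSW = ΣΣ(x−x̄ᵢ)² = 491.906
MSB = 391.772/2 = 195.8859; MSW = 491.906/28 = 17.5681
F = MSB/MSW = 11.1501
df = (2, 28)

test statistic = 11.150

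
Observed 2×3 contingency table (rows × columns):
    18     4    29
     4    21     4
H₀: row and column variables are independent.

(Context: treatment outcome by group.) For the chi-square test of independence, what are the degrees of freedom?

df = (r−1)(c−1) = (2−1)·(3−1) = 2

degrees of freedom = 2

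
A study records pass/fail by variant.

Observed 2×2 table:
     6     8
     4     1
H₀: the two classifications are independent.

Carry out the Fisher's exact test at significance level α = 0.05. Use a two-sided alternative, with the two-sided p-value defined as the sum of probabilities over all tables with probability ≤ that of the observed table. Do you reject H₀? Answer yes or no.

Margins: r₁=14, r₂=5, c₁=10, c₂=9, n=19
p_obs = C(14,6)·C(5,4)/C(19,10); sum pmf over tables with pmf ≤ p_obs
p-value (two-sided) = 0.30341
At α=0.05: p ≥ α → fail to reject H₀

reject H₀: no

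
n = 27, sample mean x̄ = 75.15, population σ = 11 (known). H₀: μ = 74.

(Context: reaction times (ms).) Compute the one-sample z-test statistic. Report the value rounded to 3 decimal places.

SE = σ/√n = 11/√27 = 2.1170
z = (x̄−μ₀)/SE = (75.15−74)/2.1170 = 0.5432

test statistic = 0.543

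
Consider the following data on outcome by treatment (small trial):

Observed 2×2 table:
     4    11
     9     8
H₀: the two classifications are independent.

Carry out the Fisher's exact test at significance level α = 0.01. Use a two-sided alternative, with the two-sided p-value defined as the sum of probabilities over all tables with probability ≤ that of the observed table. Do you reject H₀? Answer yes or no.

reject H₀: no

Margins: r₁=15, r₂=17, c₁=13, c₂=19, n=32
p_obs = C(15,4)·C(17,9)/C(32,13); sum pmf over tables with pmf ≤ p_obs
p-value (two-sided) = 0.16574
At α=0.01: p ≥ α → fail to reject H₀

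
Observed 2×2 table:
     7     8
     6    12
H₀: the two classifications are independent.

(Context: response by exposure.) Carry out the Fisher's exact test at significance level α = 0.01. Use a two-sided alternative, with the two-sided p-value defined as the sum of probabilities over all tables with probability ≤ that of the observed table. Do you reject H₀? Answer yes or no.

reject H₀: no

Margins: r₁=15, r₂=18, c₁=13, c₂=20, n=33
p_obs = C(15,7)·C(18,6)/C(33,13); sum pmf over tables with pmf ≤ p_obs
p-value (two-sided) = 0.49284
At α=0.01: p ≥ α → fail to reject H₀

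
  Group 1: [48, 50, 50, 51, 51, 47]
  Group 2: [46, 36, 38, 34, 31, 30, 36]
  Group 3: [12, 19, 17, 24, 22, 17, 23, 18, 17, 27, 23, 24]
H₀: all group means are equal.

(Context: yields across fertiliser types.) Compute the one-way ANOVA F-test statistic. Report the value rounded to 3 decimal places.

Group means [49.50, 35.86, 20.25], grand mean 31.640
SSB = Σnᵢ(x̄ᵢ−x̄)² = 3595.153; SSW = ΣΣ(x−x̄ᵢ)² = 380.607
MSB = 3595.153/2 = 1797.5764; MSW = 380.607/22 = 17.3003
F = MSB/MSW = 103.9042
df = (2, 22)

test statistic = 103.904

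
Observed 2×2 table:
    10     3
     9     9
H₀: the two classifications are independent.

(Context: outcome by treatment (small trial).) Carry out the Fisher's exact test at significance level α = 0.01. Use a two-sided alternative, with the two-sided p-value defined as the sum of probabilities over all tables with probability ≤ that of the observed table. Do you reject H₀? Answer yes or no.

Margins: r₁=13, r₂=18, c₁=19, c₂=12, n=31
p_obs = C(13,10)·C(18,9)/C(31,19); sum pmf over tables with pmf ≤ p_obs
p-value (two-sided) = 0.15815
At α=0.01: p ≥ α → fail to reject H₀

reject H₀: no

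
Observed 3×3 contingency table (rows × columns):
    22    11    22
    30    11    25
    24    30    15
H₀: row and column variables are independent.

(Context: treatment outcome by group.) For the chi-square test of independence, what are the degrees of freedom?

degrees of freedom = 4

df = (r−1)(c−1) = (3−1)·(3−1) = 4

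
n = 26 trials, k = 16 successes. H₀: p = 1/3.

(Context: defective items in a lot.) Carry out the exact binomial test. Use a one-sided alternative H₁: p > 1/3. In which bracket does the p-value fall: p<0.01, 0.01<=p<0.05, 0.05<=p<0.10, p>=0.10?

p-value bracket: p<0.01

Exact binomial: n=26, k=16, p₀=1/3=0.3333
P(X≥16) from Σ C(n,i)·p₀^i·(1−p₀)^(n−i)
p-value (one-sided, H₁ greater) = 0.00297
→ bracket: p<0.01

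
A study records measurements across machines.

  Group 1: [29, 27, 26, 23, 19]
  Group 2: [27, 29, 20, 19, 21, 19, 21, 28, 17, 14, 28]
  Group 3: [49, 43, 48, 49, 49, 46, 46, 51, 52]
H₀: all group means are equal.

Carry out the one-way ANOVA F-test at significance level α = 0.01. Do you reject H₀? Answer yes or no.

Group means [24.80, 22.09, 48.11], grand mean 32.000
SSB = Σnᵢ(x̄ᵢ−x̄)² = 3675.402; SSW = ΣΣ(x−x̄ᵢ)² = 380.598
MSB = 3675.402/2 = 1837.7010; MSW = 380.598/22 = 17.2999
F = MSB/MSW = 106.2261
df = (2, 22)
p-value (upper-tail) = 0.00000
At α=0.01: p < α → reject H₀

reject H₀: yes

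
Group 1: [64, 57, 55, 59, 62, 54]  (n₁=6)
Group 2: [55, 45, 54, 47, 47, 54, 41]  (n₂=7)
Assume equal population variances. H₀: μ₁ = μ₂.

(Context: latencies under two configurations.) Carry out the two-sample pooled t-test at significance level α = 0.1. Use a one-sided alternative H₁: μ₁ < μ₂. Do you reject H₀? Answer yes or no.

x̄₁=58.500, s₁=3.937, n₁=6
x̄₂=49.000, s₂=5.385, n₂=7
s_p² = [5·3.937² + 6·5.385²]/11 = 22.8636
SE = √(s_p²·(1/6+1/7)) = 2.6602
t = (58.500−49.000)/2.6602 = 3.5711
df = 11
p-value (one-sided, H₁ less) = 0.99781
At α=0.1: p ≥ α → fail to reject H₀

reject H₀: no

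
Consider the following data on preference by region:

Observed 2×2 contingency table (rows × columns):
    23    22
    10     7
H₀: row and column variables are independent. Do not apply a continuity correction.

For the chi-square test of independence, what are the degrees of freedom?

df = (r−1)(c−1) = (2−1)·(2−1) = 1

degrees of freedom = 1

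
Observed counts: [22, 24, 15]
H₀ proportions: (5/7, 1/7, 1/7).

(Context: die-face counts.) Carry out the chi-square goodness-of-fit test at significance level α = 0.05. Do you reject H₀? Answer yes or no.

reject H₀: yes

n = 61; E_i = n·p_i = [43.57, 8.71, 8.71]
χ² = (22−43.57)²/43.57 + (24−8.71)²/8.71 + (15−8.71)²/8.71 = 42.0262
df = 2
p-value (upper-tail) = 0.00000
At α=0.05: p < α → reject H₀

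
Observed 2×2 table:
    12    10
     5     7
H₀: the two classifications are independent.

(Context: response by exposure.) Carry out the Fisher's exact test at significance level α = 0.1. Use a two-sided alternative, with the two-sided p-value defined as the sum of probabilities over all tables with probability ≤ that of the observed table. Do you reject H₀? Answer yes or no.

reject H₀: no

Margins: r₁=22, r₂=12, c₁=17, c₂=17, n=34
p_obs = C(22,12)·C(12,5)/C(34,17); sum pmf over tables with pmf ≤ p_obs
p-value (two-sided) = 0.72068
At α=0.1: p ≥ α → fail to reject H₀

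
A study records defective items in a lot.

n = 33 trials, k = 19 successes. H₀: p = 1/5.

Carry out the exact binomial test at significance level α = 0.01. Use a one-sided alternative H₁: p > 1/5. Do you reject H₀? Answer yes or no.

Exact binomial: n=33, k=19, p₀=1/5=0.2000
P(X≥19) from Σ C(n,i)·p₀^i·(1−p₀)^(n−i)
p-value (one-sided, H₁ greater) = 0.00000
At α=0.01: p < α → reject H₀

reject H₀: yes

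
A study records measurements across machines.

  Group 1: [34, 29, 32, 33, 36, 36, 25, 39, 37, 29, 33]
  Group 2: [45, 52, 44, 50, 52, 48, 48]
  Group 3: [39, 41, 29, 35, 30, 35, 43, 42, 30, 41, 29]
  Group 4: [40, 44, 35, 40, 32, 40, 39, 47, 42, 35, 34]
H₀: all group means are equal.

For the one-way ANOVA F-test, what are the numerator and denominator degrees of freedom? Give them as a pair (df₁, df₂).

k = 4 groups, N = 40 total
df = (k−1, N−k) = (4−1, 40−4) = (3, 36)

degrees of freedom = [3, 36]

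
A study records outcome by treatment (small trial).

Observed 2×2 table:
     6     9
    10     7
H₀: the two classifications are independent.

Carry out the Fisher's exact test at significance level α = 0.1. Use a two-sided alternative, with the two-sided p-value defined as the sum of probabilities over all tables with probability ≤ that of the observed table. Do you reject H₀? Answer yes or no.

Margins: r₁=15, r₂=17, c₁=16, c₂=16, n=32
p_obs = C(15,6)·C(17,10)/C(32,16); sum pmf over tables with pmf ≤ p_obs
p-value (two-sided) = 0.47949
At α=0.1: p ≥ α → fail to reject H₀

reject H₀: no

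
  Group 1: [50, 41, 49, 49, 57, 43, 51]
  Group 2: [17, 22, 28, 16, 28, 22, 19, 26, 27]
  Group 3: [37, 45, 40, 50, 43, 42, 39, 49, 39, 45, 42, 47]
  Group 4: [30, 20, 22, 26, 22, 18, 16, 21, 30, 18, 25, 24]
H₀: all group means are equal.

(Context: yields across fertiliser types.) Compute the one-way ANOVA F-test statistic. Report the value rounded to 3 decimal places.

Group means [48.57, 22.78, 43.17, 22.67], grand mean 33.375
SSB = Σnᵢ(x̄ᵢ−x̄)² = 5153.772; SSW = ΣΣ(x−x̄ᵢ)² = 757.603
MSB = 5153.772/3 = 1717.9239; MSW = 757.603/36 = 21.0445
F = MSB/MSW = 81.6328
df = (3, 36)

test statistic = 81.633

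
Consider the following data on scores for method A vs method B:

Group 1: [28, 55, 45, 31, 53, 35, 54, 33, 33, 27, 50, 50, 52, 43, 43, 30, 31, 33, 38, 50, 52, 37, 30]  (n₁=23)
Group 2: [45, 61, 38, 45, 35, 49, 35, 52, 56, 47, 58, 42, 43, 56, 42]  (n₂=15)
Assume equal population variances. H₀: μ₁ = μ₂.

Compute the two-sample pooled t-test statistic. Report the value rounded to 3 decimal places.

test statistic = -2.093

x̄₁=40.565, s₁=9.709, n₁=23
x̄₂=46.933, s₂=8.242, n₂=15
s_p² = [22·9.709² + 14·8.242²]/36 = 84.0163
SE = √(s_p²·(1/23+1/15)) = 3.0420
t = (40.565−46.933)/3.0420 = -2.0934
df = 36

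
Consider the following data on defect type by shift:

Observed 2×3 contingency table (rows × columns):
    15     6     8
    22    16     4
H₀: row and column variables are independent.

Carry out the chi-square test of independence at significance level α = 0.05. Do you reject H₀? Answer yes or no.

reject H₀: no

Row totals [29, 42], col totals [37, 22, 12], n=71
χ² = (15−15.11)²/15.11 + (6−8.99)²/8.99 + (8−4.90)²/4.90 + (22−21.89)²/21.89 + (16−13.01)²/13.01 + (4−7.10)²/7.10 = 4.9901
df = 2
p-value (upper-tail) = 0.08249
At α=0.05: p ≥ α → fail to reject H₀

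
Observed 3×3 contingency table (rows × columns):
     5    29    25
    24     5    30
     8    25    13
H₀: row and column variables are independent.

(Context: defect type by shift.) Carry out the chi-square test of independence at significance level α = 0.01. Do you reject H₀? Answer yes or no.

Row totals [59, 59, 46], col totals [37, 59, 68], n=164
χ² = (5−13.31)²/13.31 + (29−21.23)²/21.23 + (25−24.46)²/24.46 + (24−13.31)²/13.31 + (5−21.23)²/21.23 + (30−24.46)²/24.46 + (8−10.38)²/10.38 + (25−16.55)²/16.55 + (13−19.07)²/19.07 = 37.0831
df = 4
p-value (upper-tail) = 0.00000
At α=0.01: p < α → reject H₀

reject H₀: yes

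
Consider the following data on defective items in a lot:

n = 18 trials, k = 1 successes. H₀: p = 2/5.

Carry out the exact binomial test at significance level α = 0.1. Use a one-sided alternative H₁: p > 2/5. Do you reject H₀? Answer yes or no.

Exact binomial: n=18, k=1, p₀=2/5=0.4000
P(X≥1) from Σ C(n,i)·p₀^i·(1−p₀)^(n−i)
p-value (one-sided, H₁ greater) = 0.99990
At α=0.1: p ≥ α → fail to reject H₀

reject H₀: no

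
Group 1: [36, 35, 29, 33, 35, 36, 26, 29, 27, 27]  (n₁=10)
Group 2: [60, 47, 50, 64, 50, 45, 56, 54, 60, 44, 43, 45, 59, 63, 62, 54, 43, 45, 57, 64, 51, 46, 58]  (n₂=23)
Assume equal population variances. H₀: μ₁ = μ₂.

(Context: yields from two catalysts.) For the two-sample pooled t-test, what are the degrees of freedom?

degrees of freedom = 31

df = n₁ + n₂ − 2 = 10 + 23 − 2 = 31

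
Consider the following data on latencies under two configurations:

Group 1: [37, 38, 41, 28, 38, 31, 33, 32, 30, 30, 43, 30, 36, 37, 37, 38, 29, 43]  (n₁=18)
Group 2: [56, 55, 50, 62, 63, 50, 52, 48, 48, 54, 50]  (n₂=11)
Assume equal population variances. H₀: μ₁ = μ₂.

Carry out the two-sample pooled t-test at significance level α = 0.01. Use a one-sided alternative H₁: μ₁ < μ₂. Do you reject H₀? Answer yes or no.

reject H₀: yes

x̄₁=35.056, s₁=4.808, n₁=18
x̄₂=53.455, s₂=5.203, n₂=11
s_p² = [17·4.808² + 10·5.203²]/27 = 24.5804
SE = √(s_p²·(1/18+1/11)) = 1.8974
t = (35.056−53.455)/1.8974 = -9.6969
df = 27
p-value (one-sided, H₁ less) = 0.00000
At α=0.01: p < α → reject H₀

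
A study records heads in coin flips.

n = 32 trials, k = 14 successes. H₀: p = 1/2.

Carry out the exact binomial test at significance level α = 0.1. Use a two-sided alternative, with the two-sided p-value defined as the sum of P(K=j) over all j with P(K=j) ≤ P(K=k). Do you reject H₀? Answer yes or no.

reject H₀: no

Exact binomial: n=32, k=14, p₀=1/2=0.5000
P(X=j) = C(n,j)·p₀^j·(1−p₀)^(n−j); p = Σ P(X=j) over j with P(X=j) ≤ P(X=14)
p-value (two-sided) = 0.59661
At α=0.1: p ≥ α → fail to reject H₀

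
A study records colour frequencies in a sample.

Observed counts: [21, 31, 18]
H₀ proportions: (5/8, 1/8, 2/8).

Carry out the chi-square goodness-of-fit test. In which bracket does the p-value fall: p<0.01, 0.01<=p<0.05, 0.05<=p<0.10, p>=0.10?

n = 70; E_i = n·p_i = [43.75, 8.75, 17.50]
χ² = (21−43.75)²/43.75 + (31−8.75)²/8.75 + (18−17.50)²/17.50 = 68.4229
df = 2
p-value (upper-tail) = 0.00000
→ bracket: p<0.01

p-value bracket: p<0.01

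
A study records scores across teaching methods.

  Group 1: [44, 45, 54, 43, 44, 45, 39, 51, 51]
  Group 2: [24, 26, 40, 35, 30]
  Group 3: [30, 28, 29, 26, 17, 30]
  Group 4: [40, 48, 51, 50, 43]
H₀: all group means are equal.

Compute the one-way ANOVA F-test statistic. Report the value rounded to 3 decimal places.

Group means [46.22, 31.00, 26.67, 46.40], grand mean 38.520
SSB = Σnᵢ(x̄ᵢ−x̄)² = 1970.151; SSW = ΣΣ(x−x̄ᵢ)² = 566.089
MSB = 1970.151/3 = 656.7170; MSW = 566.089/21 = 26.9566
F = MSB/MSW = 24.3620
df = (3, 21)

test statistic = 24.362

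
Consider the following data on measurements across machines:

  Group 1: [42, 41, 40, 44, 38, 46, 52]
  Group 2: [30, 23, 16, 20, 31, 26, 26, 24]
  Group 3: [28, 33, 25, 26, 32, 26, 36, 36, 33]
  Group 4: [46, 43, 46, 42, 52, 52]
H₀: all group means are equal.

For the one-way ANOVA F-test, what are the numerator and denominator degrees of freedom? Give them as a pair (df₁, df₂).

k = 4 groups, N = 30 total
df = (k−1, N−k) = (4−1, 30−4) = (3, 26)

degrees of freedom = [3, 26]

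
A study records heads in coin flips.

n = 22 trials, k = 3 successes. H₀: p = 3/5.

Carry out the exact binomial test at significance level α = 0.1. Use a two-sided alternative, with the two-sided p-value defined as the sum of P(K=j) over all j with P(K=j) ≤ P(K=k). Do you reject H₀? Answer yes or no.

reject H₀: yes

Exact binomial: n=22, k=3, p₀=3/5=0.6000
P(X=j) = C(n,j)·p₀^j·(1−p₀)^(n−j); p = Σ P(X=j) over j with P(X=j) ≤ P(X=3)
p-value (two-sided) = 0.00001
At α=0.1: p < α → reject H₀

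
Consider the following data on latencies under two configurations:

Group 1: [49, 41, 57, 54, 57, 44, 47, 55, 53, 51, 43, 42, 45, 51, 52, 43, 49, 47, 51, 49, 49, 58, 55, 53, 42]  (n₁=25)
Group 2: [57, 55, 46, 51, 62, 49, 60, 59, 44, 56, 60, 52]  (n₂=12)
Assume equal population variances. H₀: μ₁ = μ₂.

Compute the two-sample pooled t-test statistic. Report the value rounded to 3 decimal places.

x̄₁=49.480, s₁=5.149, n₁=25
x̄₂=54.250, s₂=5.848, n₂=12
s_p² = [24·5.149² + 11·5.848²]/35 = 28.9283
SE = √(s_p²·(1/25+1/12)) = 1.8889
t = (49.480−54.250)/1.8889 = -2.5253
df = 35

test statistic = -2.525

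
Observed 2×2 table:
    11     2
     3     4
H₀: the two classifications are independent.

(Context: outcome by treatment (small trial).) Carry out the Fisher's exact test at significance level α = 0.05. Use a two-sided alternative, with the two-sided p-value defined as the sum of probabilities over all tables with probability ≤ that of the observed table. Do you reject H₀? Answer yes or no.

reject H₀: no

Margins: r₁=13, r₂=7, c₁=14, c₂=6, n=20
p_obs = C(13,11)·C(7,3)/C(20,14); sum pmf over tables with pmf ≤ p_obs
p-value (two-sided) = 0.12193
At α=0.05: p ≥ α → fail to reject H₀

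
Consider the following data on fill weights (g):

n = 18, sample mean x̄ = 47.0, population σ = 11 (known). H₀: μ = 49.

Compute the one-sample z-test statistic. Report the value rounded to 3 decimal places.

test statistic = -0.771

SE = σ/√n = 11/√18 = 2.5927
z = (x̄−μ₀)/SE = (47.0−49)/2.5927 = -0.7714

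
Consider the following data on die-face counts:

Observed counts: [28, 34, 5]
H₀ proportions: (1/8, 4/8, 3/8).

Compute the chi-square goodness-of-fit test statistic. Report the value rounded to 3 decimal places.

n = 67; E_i = n·p_i = [8.38, 33.50, 25.12]
χ² = (28−8.38)²/8.38 + (34−33.50)²/33.50 + (5−25.12)²/25.12 = 62.1144
df = 2

test statistic = 62.114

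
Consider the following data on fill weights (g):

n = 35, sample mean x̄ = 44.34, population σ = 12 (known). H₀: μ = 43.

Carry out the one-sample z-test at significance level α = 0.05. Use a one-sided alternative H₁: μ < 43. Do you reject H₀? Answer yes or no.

SE = σ/√n = 12/√35 = 2.0284
z = (x̄−μ₀)/SE = (44.34−43)/2.0284 = 0.6606
p-value (one-sided, H₁ less) = 0.74557
At α=0.05: p ≥ α → fail to reject H₀

reject H₀: no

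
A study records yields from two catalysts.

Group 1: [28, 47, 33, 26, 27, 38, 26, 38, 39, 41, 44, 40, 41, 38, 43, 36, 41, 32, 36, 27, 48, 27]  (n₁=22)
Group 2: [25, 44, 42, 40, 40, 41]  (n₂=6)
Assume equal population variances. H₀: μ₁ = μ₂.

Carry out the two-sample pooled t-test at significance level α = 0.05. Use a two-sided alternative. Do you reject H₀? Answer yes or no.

x̄₁=36.182, s₁=6.974, n₁=22
x̄₂=38.667, s₂=6.861, n₂=6
s_p² = [21·6.974² + 5·6.861²]/26 = 48.3310
SE = √(s_p²·(1/22+1/6)) = 3.2019
t = (36.182−38.667)/3.2019 = -0.7761
df = 26
p-value (two-sided) = 0.44472
At α=0.05: p ≥ α → fail to reject H₀

reject H₀: no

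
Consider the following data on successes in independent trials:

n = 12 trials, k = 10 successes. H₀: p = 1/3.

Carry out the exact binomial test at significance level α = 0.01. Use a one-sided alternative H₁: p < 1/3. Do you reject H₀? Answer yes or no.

reject H₀: no

Exact binomial: n=12, k=10, p₀=1/3=0.3333
P(X≤10) from Σ C(n,i)·p₀^i·(1−p₀)^(n−i)
p-value (one-sided, H₁ less) = 0.99995
At α=0.01: p ≥ α → fail to reject H₀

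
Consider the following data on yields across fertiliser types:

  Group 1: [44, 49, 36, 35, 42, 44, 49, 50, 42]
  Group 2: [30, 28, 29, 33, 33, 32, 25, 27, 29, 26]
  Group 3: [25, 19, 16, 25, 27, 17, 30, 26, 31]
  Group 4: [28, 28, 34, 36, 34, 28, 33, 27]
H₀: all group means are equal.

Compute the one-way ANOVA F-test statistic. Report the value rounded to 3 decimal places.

test statistic = 30.876

Group means [43.44, 29.20, 24.00, 31.00], grand mean 31.861
SSB = Σnᵢ(x̄ᵢ−x̄)² = 1840.483; SSW = ΣΣ(x−x̄ᵢ)² = 635.822
MSB = 1840.483/3 = 613.4944; MSW = 635.822/32 = 19.8694
F = MSB/MSW = 30.8763
df = (3, 32)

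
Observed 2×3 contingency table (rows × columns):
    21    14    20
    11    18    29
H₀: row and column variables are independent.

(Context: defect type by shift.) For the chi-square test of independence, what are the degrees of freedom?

degrees of freedom = 2

df = (r−1)(c−1) = (2−1)·(3−1) = 2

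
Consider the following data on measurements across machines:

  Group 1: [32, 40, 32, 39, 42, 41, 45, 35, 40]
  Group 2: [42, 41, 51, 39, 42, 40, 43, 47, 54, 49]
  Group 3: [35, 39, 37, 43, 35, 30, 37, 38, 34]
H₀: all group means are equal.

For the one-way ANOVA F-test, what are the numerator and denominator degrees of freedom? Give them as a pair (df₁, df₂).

degrees of freedom = [2, 25]

k = 3 groups, N = 28 total
df = (k−1, N−k) = (3−1, 28−3) = (2, 25)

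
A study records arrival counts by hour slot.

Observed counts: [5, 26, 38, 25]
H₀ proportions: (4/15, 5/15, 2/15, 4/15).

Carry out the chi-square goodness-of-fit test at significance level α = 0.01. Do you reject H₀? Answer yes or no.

reject H₀: yes

n = 94; E_i = n·p_i = [25.07, 31.33, 12.53, 25.07]
χ² = (5−25.07)²/25.07 + (26−31.33)²/31.33 + (38−12.53)²/12.53 + (25−25.07)²/25.07 = 68.7181
df = 3
p-value (upper-tail) = 0.00000
At α=0.01: p < α → reject H₀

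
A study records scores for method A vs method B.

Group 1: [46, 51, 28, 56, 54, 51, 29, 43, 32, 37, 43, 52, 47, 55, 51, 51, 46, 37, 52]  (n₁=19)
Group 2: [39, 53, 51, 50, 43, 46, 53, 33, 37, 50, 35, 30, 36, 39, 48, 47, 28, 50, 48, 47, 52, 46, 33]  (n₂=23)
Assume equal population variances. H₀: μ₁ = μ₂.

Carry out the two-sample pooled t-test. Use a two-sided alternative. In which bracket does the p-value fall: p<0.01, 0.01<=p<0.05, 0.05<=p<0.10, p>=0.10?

p-value bracket: p>=0.10

x̄₁=45.316, s₁=8.813, n₁=19
x̄₂=43.217, s₂=7.880, n₂=23
s_p² = [18·8.813² + 22·7.880²]/40 = 69.1005
SE = √(s_p²·(1/19+1/23)) = 2.5771
t = (45.316−43.217)/2.5771 = 0.8143
df = 40
p-value (two-sided) = 0.42032
→ bracket: p>=0.10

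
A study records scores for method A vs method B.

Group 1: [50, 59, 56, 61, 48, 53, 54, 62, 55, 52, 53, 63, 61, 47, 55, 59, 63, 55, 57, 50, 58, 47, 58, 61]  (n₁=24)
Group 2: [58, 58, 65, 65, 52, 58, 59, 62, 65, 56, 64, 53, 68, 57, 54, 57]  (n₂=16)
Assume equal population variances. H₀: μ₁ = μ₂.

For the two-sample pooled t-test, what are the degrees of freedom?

df = n₁ + n₂ − 2 = 24 + 16 − 2 = 38

degrees of freedom = 38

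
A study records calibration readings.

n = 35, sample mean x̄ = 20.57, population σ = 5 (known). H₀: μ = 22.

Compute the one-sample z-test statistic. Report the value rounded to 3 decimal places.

SE = σ/√n = 5/√35 = 0.8452
z = (x̄−μ₀)/SE = (20.57−22)/0.8452 = -1.6920

test statistic = -1.692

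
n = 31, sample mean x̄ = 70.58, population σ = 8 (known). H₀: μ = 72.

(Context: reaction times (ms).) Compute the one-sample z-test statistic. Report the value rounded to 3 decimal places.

SE = σ/√n = 8/√31 = 1.4368
z = (x̄−μ₀)/SE = (70.58−72)/1.4368 = -0.9883

test statistic = -0.988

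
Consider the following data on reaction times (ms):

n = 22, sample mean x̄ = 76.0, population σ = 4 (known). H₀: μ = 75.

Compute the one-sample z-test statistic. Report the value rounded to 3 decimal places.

SE = σ/√n = 4/√22 = 0.8528
z = (x̄−μ₀)/SE = (76.0−75)/0.8528 = 1.1726

test statistic = 1.173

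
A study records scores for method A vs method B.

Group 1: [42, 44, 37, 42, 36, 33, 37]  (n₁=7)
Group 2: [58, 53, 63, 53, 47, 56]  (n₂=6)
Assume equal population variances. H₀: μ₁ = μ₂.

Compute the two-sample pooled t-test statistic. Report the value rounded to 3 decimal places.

x̄₁=38.714, s₁=3.988, n₁=7
x̄₂=55.000, s₂=5.404, n₂=6
s_p² = [6·3.988² + 5·5.404²]/11 = 21.9481
SE = √(s_p²·(1/7+1/6)) = 2.6064
t = (38.714−55.000)/2.6064 = -6.2483
df = 11

test statistic = -6.248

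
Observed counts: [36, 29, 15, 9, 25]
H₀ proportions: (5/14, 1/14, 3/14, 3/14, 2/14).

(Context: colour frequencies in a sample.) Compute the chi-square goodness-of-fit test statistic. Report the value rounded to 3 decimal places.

n = 114; E_i = n·p_i = [40.71, 8.14, 24.43, 24.43, 16.29]
χ² = (36−40.71)²/40.71 + (29−8.14)²/8.14 + (15−24.43)²/24.43 + (9−24.43)²/24.43 + (25−16.29)²/16.29 = 72.0158
df = 4

test statistic = 72.016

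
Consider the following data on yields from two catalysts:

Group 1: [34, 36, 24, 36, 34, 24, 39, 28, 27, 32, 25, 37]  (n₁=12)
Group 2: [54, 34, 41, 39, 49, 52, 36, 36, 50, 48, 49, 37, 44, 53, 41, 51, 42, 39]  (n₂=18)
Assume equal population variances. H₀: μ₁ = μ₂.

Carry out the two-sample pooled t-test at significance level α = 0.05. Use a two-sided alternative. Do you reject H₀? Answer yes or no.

x̄₁=31.333, s₁=5.449, n₁=12
x̄₂=44.167, s₂=6.618, n₂=18
s_p² = [11·5.449² + 17·6.618²]/28 = 38.2560
SE = √(s_p²·(1/12+1/18)) = 2.3051
t = (31.333−44.167)/2.3051 = -5.5674
df = 28
p-value (two-sided) = 0.00001
At α=0.05: p < α → reject H₀

reject H₀: yes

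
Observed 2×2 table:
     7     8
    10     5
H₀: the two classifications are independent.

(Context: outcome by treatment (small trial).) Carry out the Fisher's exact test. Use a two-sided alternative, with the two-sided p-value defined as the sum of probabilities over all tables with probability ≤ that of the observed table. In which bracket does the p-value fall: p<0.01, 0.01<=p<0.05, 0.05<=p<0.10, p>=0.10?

Margins: r₁=15, r₂=15, c₁=17, c₂=13, n=30
p_obs = C(15,7)·C(15,10)/C(30,17); sum pmf over tables with pmf ≤ p_obs
p-value (two-sided) = 0.46214
→ bracket: p>=0.10

p-value bracket: p>=0.10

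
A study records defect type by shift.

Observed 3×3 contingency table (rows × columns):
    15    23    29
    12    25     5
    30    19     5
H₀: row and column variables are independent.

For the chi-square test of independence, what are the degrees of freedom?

df = (r−1)(c−1) = (3−1)·(3−1) = 4

degrees of freedom = 4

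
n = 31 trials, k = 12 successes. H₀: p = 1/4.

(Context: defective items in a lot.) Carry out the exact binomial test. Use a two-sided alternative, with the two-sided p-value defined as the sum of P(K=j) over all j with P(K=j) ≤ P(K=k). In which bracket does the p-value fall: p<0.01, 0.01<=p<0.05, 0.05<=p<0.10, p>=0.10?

Exact binomial: n=31, k=12, p₀=1/4=0.2500
P(X=j) = C(n,j)·p₀^j·(1−p₀)^(n−j); p = Σ P(X=j) over j with P(X=j) ≤ P(X=12)
p-value (two-sided) = 0.09516
→ bracket: 0.05<=p<0.10

p-value bracket: 0.05<=p<0.10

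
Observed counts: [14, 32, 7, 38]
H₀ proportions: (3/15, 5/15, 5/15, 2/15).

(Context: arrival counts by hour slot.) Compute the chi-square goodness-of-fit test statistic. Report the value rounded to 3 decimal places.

n = 91; E_i = n·p_i = [18.20, 30.33, 30.33, 12.13]
χ² = (14−18.20)²/18.20 + (32−30.33)²/30.33 + (7−30.33)²/30.33 + (38−12.13)²/12.13 = 74.1538
df = 3

test statistic = 74.154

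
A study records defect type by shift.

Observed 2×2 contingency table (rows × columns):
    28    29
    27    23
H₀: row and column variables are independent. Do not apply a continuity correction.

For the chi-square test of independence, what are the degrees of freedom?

degrees of freedom = 1

df = (r−1)(c−1) = (2−1)·(2−1) = 1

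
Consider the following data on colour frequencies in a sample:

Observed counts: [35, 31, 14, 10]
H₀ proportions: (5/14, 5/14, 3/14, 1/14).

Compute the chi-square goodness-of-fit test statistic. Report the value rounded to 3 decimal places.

test statistic = 3.727

n = 90; E_i = n·p_i = [32.14, 32.14, 19.29, 6.43]
χ² = (35−32.14)²/32.14 + (31−32.14)²/32.14 + (14−19.29)²/19.29 + (10−6.43)²/6.43 = 3.7274
df = 3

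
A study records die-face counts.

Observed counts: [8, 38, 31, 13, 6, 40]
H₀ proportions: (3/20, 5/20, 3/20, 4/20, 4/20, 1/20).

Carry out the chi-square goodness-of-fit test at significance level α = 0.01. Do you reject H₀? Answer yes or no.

reject H₀: yes

n = 136; E_i = n·p_i = [20.40, 34.00, 20.40, 27.20, 27.20, 6.80]
χ² = (8−20.40)²/20.40 + (38−34.00)²/34.00 + (31−20.40)²/20.40 + (13−27.20)²/27.20 + (6−27.20)²/27.20 + (40−6.80)²/6.80 = 199.5466
df = 5
p-value (upper-tail) = 0.00000
At α=0.01: p < α → reject H₀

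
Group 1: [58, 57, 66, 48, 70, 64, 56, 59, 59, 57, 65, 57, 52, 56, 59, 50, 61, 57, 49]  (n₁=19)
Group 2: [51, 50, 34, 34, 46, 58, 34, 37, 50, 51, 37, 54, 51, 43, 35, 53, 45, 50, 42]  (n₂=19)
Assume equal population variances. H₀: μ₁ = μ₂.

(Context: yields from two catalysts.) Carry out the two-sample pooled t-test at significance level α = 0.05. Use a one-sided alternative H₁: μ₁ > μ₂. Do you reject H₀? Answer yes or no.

x̄₁=57.895, s₁=5.763, n₁=19
x̄₂=45.000, s₂=7.824, n₂=19
s_p² = [18·5.763² + 18·7.824²]/36 = 47.2164
SE = √(s_p²·(1/19+1/19)) = 2.2294
t = (57.895−45.000)/2.2294 = 5.7840
df = 36
p-value (one-sided, H₁ greater) = 0.00000
At α=0.05: p < α → reject H₀

reject H₀: yes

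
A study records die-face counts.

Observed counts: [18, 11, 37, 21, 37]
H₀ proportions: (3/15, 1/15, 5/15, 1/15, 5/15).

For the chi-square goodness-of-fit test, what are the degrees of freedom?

df = k − 1 = 5 − 1 = 4

degrees of freedom = 4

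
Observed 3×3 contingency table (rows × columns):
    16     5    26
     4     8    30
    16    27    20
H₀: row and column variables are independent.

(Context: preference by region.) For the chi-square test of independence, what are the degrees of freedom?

df = (r−1)(c−1) = (3−1)·(3−1) = 4

degrees of freedom = 4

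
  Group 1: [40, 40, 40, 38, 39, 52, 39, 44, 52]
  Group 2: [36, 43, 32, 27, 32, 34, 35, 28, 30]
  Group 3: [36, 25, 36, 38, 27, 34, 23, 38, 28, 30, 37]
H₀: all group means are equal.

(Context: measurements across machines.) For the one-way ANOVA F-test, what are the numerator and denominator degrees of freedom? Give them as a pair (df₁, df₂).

k = 3 groups, N = 29 total
df = (k−1, N−k) = (3−1, 29−3) = (2, 26)

degrees of freedom = [2, 26]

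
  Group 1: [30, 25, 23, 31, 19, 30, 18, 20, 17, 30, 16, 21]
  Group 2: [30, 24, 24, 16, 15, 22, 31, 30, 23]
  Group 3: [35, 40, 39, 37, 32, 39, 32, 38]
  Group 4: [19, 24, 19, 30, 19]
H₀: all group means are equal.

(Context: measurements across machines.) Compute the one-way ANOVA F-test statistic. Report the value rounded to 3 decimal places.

test statistic = 13.622

Group means [23.33, 23.89, 36.50, 22.20], grand mean 26.412
SSB = Σnᵢ(x̄ᵢ−x̄)² = 1073.880; SSW = ΣΣ(x−x̄ᵢ)² = 788.356
MSB = 1073.880/3 = 357.9599; MSW = 788.356/30 = 26.2785
F = MSB/MSW = 13.6218
df = (3, 30)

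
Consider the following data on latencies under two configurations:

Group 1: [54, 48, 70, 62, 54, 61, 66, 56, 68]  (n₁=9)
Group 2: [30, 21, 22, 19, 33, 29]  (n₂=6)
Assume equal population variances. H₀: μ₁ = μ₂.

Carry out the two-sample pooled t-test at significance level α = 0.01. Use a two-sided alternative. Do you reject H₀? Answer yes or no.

reject H₀: yes

x̄₁=59.889, s₁=7.390, n₁=9
x̄₂=25.667, s₂=5.715, n₂=6
s_p² = [8·7.390² + 5·5.715²]/13 = 46.1709
SE = √(s_p²·(1/9+1/6)) = 3.5812
t = (59.889−25.667)/3.5812 = 9.5560
df = 13
p-value (two-sided) = 0.00000
At α=0.01: p < α → reject H₀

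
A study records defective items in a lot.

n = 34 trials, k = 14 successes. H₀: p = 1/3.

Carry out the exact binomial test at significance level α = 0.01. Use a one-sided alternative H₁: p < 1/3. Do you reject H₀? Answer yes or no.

Exact binomial: n=34, k=14, p₀=1/3=0.3333
P(X≤14) from Σ C(n,i)·p₀^i·(1−p₀)^(n−i)
p-value (one-sided, H₁ less) = 0.87436
At α=0.01: p ≥ α → fail to reject H₀

reject H₀: no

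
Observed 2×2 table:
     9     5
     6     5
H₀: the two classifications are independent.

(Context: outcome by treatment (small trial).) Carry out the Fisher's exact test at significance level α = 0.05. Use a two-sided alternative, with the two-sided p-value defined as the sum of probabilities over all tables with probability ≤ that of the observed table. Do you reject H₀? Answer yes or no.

Margins: r₁=14, r₂=11, c₁=15, c₂=10, n=25
p_obs = C(14,9)·C(11,6)/C(25,15); sum pmf over tables with pmf ≤ p_obs
p-value (two-sided) = 0.69683
At α=0.05: p ≥ α → fail to reject H₀

reject H₀: no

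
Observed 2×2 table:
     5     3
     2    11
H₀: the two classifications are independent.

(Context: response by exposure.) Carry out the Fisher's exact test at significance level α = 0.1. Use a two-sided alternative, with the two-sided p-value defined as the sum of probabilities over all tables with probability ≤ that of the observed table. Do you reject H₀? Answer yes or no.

reject H₀: yes

Margins: r₁=8, r₂=13, c₁=7, c₂=14, n=21
p_obs = C(8,5)·C(13,2)/C(21,7); sum pmf over tables with pmf ≤ p_obs
p-value (two-sided) = 0.05552
At α=0.1: p < α → reject H₀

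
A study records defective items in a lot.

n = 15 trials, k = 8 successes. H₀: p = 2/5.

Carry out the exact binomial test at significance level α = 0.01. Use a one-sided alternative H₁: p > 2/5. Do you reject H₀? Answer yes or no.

reject H₀: no

Exact binomial: n=15, k=8, p₀=2/5=0.4000
P(X≥8) from Σ C(n,i)·p₀^i·(1−p₀)^(n−i)
p-value (one-sided, H₁ greater) = 0.21310
At α=0.01: p ≥ α → fail to reject H₀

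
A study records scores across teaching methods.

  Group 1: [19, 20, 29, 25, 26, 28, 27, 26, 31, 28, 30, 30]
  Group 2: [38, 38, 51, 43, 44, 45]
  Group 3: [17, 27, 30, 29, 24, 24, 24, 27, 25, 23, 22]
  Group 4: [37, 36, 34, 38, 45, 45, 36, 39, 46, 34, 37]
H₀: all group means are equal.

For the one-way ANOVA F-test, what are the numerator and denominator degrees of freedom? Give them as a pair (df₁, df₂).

degrees of freedom = [3, 36]

k = 4 groups, N = 40 total
df = (k−1, N−k) = (4−1, 40−4) = (3, 36)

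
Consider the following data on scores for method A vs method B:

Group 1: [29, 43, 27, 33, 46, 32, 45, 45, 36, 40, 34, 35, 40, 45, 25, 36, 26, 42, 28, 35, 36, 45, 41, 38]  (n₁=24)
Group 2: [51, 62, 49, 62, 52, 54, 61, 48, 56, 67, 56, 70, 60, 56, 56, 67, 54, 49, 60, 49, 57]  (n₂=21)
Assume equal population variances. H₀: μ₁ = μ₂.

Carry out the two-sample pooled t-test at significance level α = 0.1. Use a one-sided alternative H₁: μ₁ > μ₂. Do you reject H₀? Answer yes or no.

x̄₁=36.750, s₁=6.602, n₁=24
x̄₂=56.952, s₂=6.360, n₂=21
s_p² = [23·6.602² + 20·6.360²]/43 = 42.1268
SE = √(s_p²·(1/24+1/21)) = 1.9394
t = (36.750−56.952)/1.9394 = -10.4168
df = 43
p-value (one-sided, H₁ greater) = 1.00000
At α=0.1: p ≥ α → fail to reject H₀

reject H₀: no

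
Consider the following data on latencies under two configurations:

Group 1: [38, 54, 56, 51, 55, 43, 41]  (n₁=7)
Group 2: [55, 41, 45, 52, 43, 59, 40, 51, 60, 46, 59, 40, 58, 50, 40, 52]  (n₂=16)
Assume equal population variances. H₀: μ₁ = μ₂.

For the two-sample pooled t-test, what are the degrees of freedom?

degrees of freedom = 21

df = n₁ + n₂ − 2 = 7 + 16 − 2 = 21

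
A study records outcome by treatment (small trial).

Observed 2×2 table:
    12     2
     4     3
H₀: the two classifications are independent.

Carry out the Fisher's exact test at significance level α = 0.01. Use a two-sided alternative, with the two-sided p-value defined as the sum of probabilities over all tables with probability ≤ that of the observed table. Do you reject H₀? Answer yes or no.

reject H₀: no

Margins: r₁=14, r₂=7, c₁=16, c₂=5, n=21
p_obs = C(14,12)·C(7,4)/C(21,16); sum pmf over tables with pmf ≤ p_obs
p-value (two-sided) = 0.28001
At α=0.01: p ≥ α → fail to reject H₀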